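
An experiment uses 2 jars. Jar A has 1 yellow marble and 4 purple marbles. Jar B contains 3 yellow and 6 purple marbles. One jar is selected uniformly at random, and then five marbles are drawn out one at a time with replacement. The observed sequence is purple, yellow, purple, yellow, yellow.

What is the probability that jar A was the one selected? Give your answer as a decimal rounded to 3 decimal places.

Under each hypothesis, the probability of the observed sequence is: P(data | jar A) = (4/5)(1/5)(4/5)(1/5)(1/5) = 0.00512; P(data | jar B) = (6/9)(3/9)(6/9)(3/9)(3/9) = 0.016461.
Weighting by the prior gives 1/2 · 0.00512 = 0.00256, 1/2 · 0.016461 = 0.0082305; these sum to 0.01079.
By Bayes' rule, P(jar A | data) = (0.00256) / (0.01079) = 0.23725.

0.237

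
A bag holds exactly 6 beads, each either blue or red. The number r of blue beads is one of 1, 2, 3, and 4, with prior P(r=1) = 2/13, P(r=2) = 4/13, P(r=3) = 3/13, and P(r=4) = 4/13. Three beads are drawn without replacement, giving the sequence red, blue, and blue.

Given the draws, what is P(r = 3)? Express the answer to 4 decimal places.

0.2967

Under each hypothesis, the probability of the observed sequence is: P(data | r = 1) = (5/6)(1/5)(0/4) = 0; P(data | r = 2) = (4/6)(2/5)(1/4) = 1/15; P(data | r = 3) = (3/6)(3/5)(2/4) = 3/20; P(data | r = 4) = (2/6)(4/5)(3/4) = 1/5.
Weighting by the prior gives 2/13 · 0 = 0, 4/13 · 1/15 = 4/195, 3/13 · 3/20 = 9/260, 4/13 · 1/5 = 4/65; with total 7/60.
So P(r = 3 | data) = (9/260) / (7/60) = 27/91.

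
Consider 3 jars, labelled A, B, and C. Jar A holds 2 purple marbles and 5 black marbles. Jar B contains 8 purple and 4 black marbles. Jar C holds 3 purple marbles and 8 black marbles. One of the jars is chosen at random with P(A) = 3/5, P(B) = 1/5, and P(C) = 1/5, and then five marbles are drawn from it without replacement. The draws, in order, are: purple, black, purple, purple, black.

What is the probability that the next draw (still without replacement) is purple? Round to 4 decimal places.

For each hypothesis, P(data | H) works out to: P(data | jar A) = (2/7)(5/6)(1/5)(0/4) = 0; P(data | jar B) = (8/12)(4/11)(7/10)(6/9)(3/8) = 7/165; P(data | jar C) = (3/11)(8/10)(2/9)(1/8)(7/7) = 1/165.
The prior-weighted likelihoods are 3/5 · 0 = 0, 1/5 · 7/165 = 7/825, 1/5 · 1/165 = 1/825; with total 8/825.
Dividing through by the total gives posterior P(jar A | data) = 0, P(jar B | data) = 7/8, P(jar C | data) = 1/8.
The predictive probability is P(purple next | data) = (5/7)(7/8) + (0)(1/8) = 5/8.

0.6250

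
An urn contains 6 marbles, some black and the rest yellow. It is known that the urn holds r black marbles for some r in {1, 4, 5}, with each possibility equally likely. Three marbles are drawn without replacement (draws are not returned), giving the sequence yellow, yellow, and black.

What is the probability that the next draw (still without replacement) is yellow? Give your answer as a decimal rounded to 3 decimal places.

0.714

For each hypothesis, P(data | H) works out to: P(data | r = 1) = (5/6)(4/5)(1/4) = 1/6; P(data | r = 4) = (2/6)(1/5)(4/4) = 1/15; P(data | r = 5) = (1/6)(0/5) = 0.
Multiplying each by its prior: 1/3 · 1/6 = 1/18, 1/3 · 1/15 = 1/45, 1/3 · 0 = 0; with total 7/90.
The posterior is then P(r = 1 | data) = 5/7, P(r = 4 | data) = 2/7, P(r = 5 | data) = 0.
So P(yellow next | data) = Σ P(yellow next | H) P(H | data) = (1)(5/7) + (0)(2/7) = 5/7.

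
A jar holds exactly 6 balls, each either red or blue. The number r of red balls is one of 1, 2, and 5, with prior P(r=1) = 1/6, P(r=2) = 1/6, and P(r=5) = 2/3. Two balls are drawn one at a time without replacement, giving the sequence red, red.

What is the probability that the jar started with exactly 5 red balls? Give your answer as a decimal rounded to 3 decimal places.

Under each hypothesis, the probability of the observed sequence is: P(data | r = 1) = (1/6)(0/5) = 0; P(data | r = 2) = (2/6)(1/5) = 1/15; P(data | r = 5) = (5/6)(4/5) = 2/3.
The prior-weighted likelihoods are 1/6 · 0 = 0, 1/6 · 1/15 = 1/90, 2/3 · 2/3 = 4/9; summing to 41/90.
Hence P(r = 5 | data) = (4/9) / (41/90) = 40/41.

0.976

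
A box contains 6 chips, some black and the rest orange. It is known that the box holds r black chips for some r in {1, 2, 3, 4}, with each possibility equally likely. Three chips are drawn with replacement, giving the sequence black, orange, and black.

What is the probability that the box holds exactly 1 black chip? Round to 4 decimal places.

0.0625

The likelihood of the observed sequence under each hypothesis: P(data | r = 1) = (1/6)(5/6)(1/6) = 5/216; P(data | r = 2) = (2/6)(4/6)(2/6) = 2/27; P(data | r = 3) = (3/6)(3/6)(3/6) = 1/8; P(data | r = 4) = (4/6)(2/6)(4/6) = 4/27.
Multiplying each by its prior: 1/4 · 5/216 = 5/864, 1/4 · 2/27 = 1/54, 1/4 · 1/8 = 1/32, 1/4 · 4/27 = 1/27; with total 5/54.
Therefore the posterior P(r = 1 | data) = (5/864) / (5/54) = 1/16.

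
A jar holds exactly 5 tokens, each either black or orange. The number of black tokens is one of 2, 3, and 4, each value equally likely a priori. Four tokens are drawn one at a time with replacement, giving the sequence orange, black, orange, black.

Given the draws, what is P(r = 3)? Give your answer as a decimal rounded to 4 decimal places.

0.4091

Compute the likelihood of the observed sequence for each case: P(data | r = 2) = (3/5)(2/5)(3/5)(2/5) = 0.0576; P(data | r = 3) = (2/5)(3/5)(2/5)(3/5) = 0.0576; P(data | r = 4) = (1/5)(4/5)(1/5)(4/5) = 0.0256.
Weighting by the prior gives 1/3 · 0.0576 = 0.0192, 1/3 · 0.0576 = 0.0192, 1/3 · 0.0256 = 0.0085333; with total 0.046933.
So P(r = 3 | data) = (0.0192) / (0.046933) = 0.40909.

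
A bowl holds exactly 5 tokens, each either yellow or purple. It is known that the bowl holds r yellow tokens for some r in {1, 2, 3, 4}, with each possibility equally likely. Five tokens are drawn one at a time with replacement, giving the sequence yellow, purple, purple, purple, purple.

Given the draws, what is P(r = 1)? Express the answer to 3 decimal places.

Compute the likelihood of the observed sequence for each case: P(data | r = 1) = (1/5)(4/5)(4/5)(4/5)(4/5) = 0.08192; P(data | r = 2) = (2/5)(3/5)(3/5)(3/5)(3/5) = 0.05184; P(data | r = 3) = (3/5)(2/5)(2/5)(2/5)(2/5) = 0.01536; P(data | r = 4) = (4/5)(1/5)(1/5)(1/5)(1/5) = 0.00128.
Weighting by the prior gives 1/4 · 0.08192 = 0.02048, 1/4 · 0.05184 = 0.01296, 1/4 · 0.01536 = 0.00384, 1/4 · 0.00128 = 0.00032; with total 0.0376.
Hence P(r = 1 | data) = (0.02048) / (0.0376) = 0.54468.

0.545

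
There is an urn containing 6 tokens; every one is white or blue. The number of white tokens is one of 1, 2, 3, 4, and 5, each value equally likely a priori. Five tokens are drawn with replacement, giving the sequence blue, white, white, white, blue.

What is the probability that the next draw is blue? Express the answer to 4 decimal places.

0.4296

Compute the likelihood of the observed sequence for each case: P(data | r = 1) = (5/6)(1/6)(1/6)(1/6)(5/6) = 0.003215; P(data | r = 2) = (4/6)(2/6)(2/6)(2/6)(4/6) = 0.016461; P(data | r = 3) = (3/6)(3/6)(3/6)(3/6)(3/6) = 0.03125; P(data | r = 4) = (2/6)(4/6)(4/6)(4/6)(2/6) = 0.032922; P(data | r = 5) = (1/6)(5/6)(5/6)(5/6)(1/6) = 0.016075.
Weighting by the prior gives 1/5 · 0.003215 = 0.000643, 1/5 · 0.016461 = 0.0032922, 1/5 · 0.03125 = 0.00625, 1/5 · 0.032922 = 0.0065844, 1/5 · 0.016075 = 0.003215; with total 0.019985.
Dividing through by the total gives posterior P(r = 1 | data) = 0.032175, P(r = 2 | data) = 0.16474, P(r = 3 | data) = 0.31274, P(r = 4 | data) = 0.32947, P(r = 5 | data) = 0.16088.
So P(blue next | data) = Σ P(blue next | H) P(H | data) = (5/6)(0.032175) + (2/3)(0.16474) + (1/2)(0.31274) + (1/3)(0.32947) + (1/6)(0.16088) = 0.42964.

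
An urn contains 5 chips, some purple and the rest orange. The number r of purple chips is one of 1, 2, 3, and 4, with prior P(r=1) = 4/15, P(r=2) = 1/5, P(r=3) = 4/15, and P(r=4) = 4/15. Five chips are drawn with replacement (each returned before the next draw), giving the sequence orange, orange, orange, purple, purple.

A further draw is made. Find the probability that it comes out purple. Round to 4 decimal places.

The likelihood of the observed sequence under each hypothesis: P(data | r = 1) = (4/5)(4/5)(4/5)(1/5)(1/5) = 0.02048; P(data | r = 2) = (3/5)(3/5)(3/5)(2/5)(2/5) = 0.03456; P(data | r = 3) = (2/5)(2/5)(2/5)(3/5)(3/5) = 0.02304; P(data | r = 4) = (1/5)(1/5)(1/5)(4/5)(4/5) = 0.00512.
The prior-weighted likelihoods are 4/15 · 0.02048 = 0.0054613, 1/5 · 0.03456 = 0.006912, 4/15 · 0.02304 = 0.006144, 4/15 · 0.00512 = 0.0013653; summing to 0.019883.
Dividing through by the total gives posterior P(r = 1 | data) = 0.27468, P(r = 2 | data) = 0.34764, P(r = 3 | data) = 0.30901, P(r = 4 | data) = 0.06867.
Averaging over the posterior, P(purple next | data) = (1/5)(0.27468) + (2/5)(0.34764) + (3/5)(0.30901) + (4/5)(0.06867) = 0.43433.

0.4343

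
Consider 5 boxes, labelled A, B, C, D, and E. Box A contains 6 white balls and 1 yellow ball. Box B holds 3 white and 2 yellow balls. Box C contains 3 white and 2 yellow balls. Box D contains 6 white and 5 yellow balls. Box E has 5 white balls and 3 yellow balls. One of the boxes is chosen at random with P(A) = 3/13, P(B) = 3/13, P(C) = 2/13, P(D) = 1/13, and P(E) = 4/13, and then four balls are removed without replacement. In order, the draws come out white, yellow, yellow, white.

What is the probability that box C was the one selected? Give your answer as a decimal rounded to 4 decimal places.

The likelihood of the observed sequence under each hypothesis: P(data | box A) = (6/7)(1/6)(0/5) = 0; P(data | box B) = (3/5)(2/4)(1/3)(2/2) = 0.1; P(data | box C) = (3/5)(2/4)(1/3)(2/2) = 0.1; P(data | box D) = (6/11)(5/10)(4/9)(5/8) = 0.075758; P(data | box E) = (5/8)(3/7)(2/6)(4/5) = 0.071429.
The prior-weighted likelihoods are 3/13 · 0 = 0, 3/13 · 0.1 = 0.023077, 2/13 · 0.1 = 0.015385, 1/13 · 0.075758 = 0.0058275, 4/13 · 0.071429 = 0.021978; with total 0.066267.
Hence P(box C | data) = (0.015385) / (0.066267) = 0.23216.

0.2322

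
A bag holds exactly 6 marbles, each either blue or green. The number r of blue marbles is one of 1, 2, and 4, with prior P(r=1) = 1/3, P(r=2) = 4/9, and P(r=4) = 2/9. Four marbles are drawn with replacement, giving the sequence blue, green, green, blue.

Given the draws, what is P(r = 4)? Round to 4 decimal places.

0.2789

Compute the likelihood of the observed sequence for each case: P(data | r = 1) = (1/6)(5/6)(5/6)(1/6) = 0.01929; P(data | r = 2) = (2/6)(4/6)(4/6)(2/6) = 0.049383; P(data | r = 4) = (4/6)(2/6)(2/6)(4/6) = 0.049383.
Multiplying each by its prior: 1/3 · 0.01929 = 0.00643, 4/9 · 0.049383 = 0.021948, 2/9 · 0.049383 = 0.010974; with total 0.039352.
By Bayes' rule, P(r = 4 | data) = (0.010974) / (0.039352) = 0.27887.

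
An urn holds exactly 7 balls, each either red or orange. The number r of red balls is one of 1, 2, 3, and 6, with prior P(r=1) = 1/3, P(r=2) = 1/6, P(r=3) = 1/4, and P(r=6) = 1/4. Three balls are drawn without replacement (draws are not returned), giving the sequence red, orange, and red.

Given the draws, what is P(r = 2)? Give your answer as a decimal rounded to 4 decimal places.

0.1099

For each hypothesis, P(data | H) works out to: P(data | r = 1) = (1/7)(6/6)(0/5) = 0; P(data | r = 2) = (2/7)(5/6)(1/5) = 1/21; P(data | r = 3) = (3/7)(4/6)(2/5) = 4/35; P(data | r = 6) = (6/7)(1/6)(5/5) = 1/7.
Weighting by the prior gives 1/3 · 0 = 0, 1/6 · 1/21 = 1/126, 1/4 · 4/35 = 1/35, 1/4 · 1/7 = 1/28; with total 13/180.
Hence P(r = 2 | data) = (1/126) / (13/180) = 10/91.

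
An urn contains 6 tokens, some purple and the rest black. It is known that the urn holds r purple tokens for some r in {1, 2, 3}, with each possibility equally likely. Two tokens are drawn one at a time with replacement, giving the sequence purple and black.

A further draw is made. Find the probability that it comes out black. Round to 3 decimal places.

0.636

Under each hypothesis, the probability of the observed sequence is: P(data | r = 1) = (1/6)(5/6) = 5/36; P(data | r = 2) = (2/6)(4/6) = 2/9; P(data | r = 3) = (3/6)(3/6) = 1/4.
The prior-weighted likelihoods are 1/3 · 5/36 = 5/108, 1/3 · 2/9 = 2/27, 1/3 · 1/4 = 1/12; with total 11/54.
The posterior is then P(r = 1 | data) = 5/22, P(r = 2 | data) = 4/11, P(r = 3 | data) = 9/22.
So P(black next | data) = Σ P(black next | H) P(H | data) = (5/6)(5/22) + (2/3)(4/11) + (1/2)(9/22) = 7/11.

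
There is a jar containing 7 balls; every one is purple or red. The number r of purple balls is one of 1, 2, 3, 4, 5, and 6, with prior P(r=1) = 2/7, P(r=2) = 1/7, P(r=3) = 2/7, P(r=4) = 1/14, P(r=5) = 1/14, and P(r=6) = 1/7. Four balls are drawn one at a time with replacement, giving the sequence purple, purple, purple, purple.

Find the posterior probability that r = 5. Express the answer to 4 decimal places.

Compute the likelihood of the observed sequence for each case: P(data | r = 1) = (1/7)(1/7)(1/7)(1/7) = 0.00041649; P(data | r = 2) = (2/7)(2/7)(2/7)(2/7) = 0.0066639; P(data | r = 3) = (3/7)(3/7)(3/7)(3/7) = 0.033736; P(data | r = 4) = (4/7)(4/7)(4/7)(4/7) = 0.10662; P(data | r = 5) = (5/7)(5/7)(5/7)(5/7) = 0.26031; P(data | r = 6) = (6/7)(6/7)(6/7)(6/7) = 0.53978.
Weighting by the prior gives 2/7 · 0.00041649 = 0.000119, 1/7 · 0.0066639 = 0.00095198, 2/7 · 0.033736 = 0.0096388, 1/14 · 0.10662 = 0.0076159, 1/14 · 0.26031 = 0.018593, 1/7 · 0.53978 = 0.077111; with total 0.11403.
By Bayes' rule, P(r = 5 | data) = (0.018593) / (0.11403) = 0.16306.

0.1631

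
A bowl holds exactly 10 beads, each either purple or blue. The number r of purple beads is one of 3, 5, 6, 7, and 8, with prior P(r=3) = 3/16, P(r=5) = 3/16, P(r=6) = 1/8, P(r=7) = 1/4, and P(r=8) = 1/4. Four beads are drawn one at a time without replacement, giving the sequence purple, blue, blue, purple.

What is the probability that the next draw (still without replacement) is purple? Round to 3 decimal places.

0.604

Under each hypothesis, the probability of the observed sequence is: P(data | r = 3) = (3/10)(7/9)(6/8)(2/7) = 0.05; P(data | r = 5) = (5/10)(5/9)(4/8)(4/7) = 0.079365; P(data | r = 6) = (6/10)(4/9)(3/8)(5/7) = 0.071429; P(data | r = 7) = (7/10)(3/9)(2/8)(6/7) = 0.05; P(data | r = 8) = (8/10)(2/9)(1/8)(7/7) = 0.022222.
Weighting by the prior gives 3/16 · 0.05 = 0.009375, 3/16 · 0.079365 = 0.014881, 1/8 · 0.071429 = 0.0089286, 1/4 · 0.05 = 0.0125, 1/4 · 0.022222 = 0.0055556; with total 0.05124.
The posterior is then P(r = 3 | data) = 0.18296, P(r = 5 | data) = 0.29042, P(r = 6 | data) = 0.17425, P(r = 7 | data) = 0.24395, P(r = 8 | data) = 0.10842.
Averaging over the posterior, P(purple next | data) = (1/6)(0.18296) + (1/2)(0.29042) + (2/3)(0.17425) + (5/6)(0.24395) + (1)(0.10842) = 0.60358.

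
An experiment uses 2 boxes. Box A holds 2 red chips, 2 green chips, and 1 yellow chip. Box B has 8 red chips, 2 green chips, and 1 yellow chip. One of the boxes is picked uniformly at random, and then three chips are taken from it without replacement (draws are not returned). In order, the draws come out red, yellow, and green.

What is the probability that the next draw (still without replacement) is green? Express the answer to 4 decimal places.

For each hypothesis, P(data | H) works out to: P(data | box A) = (2/5)(1/4)(2/3) = 1/15; P(data | box B) = (8/11)(1/10)(2/9) = 8/495.
The prior-weighted likelihoods are 1/2 · 1/15 = 1/30, 1/2 · 8/495 = 4/495; these sum to 41/990.
Normalising, the posterior is P(box A | data) = 33/41, P(box B | data) = 8/41.
So P(green next | data) = Σ P(green next | H) P(H | data) = (1/2)(33/41) + (1/8)(8/41) = 35/82.

0.4268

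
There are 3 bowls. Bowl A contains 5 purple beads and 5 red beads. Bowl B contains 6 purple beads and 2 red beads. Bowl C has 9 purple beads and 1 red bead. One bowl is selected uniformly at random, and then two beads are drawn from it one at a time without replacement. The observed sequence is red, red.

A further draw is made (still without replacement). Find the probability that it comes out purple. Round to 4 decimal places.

For each hypothesis, P(data | H) works out to: P(data | bowl A) = (5/10)(4/9) = 2/9; P(data | bowl B) = (2/8)(1/7) = 1/28; P(data | bowl C) = (1/10)(0/9) = 0.
Weighting by the prior gives 1/3 · 2/9 = 2/27, 1/3 · 1/28 = 1/84, 1/3 · 0 = 0; these sum to 65/756.
The posterior is then P(bowl A | data) = 56/65, P(bowl B | data) = 9/65, P(bowl C | data) = 0.
Averaging over the posterior, P(purple next | data) = (5/8)(56/65) + (1)(9/65) = 44/65.

0.6769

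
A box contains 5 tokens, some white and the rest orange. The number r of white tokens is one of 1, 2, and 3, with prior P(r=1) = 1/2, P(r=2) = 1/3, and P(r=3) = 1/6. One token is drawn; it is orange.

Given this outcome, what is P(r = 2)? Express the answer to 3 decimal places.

0.300

The likelihood of this draw under each hypothesis: P(data | r = 1) = (4/5) = 4/5; P(data | r = 2) = (3/5) = 3/5; P(data | r = 3) = (2/5) = 2/5.
Weighting by the prior gives 1/2 · 4/5 = 2/5, 1/3 · 3/5 = 1/5, 1/6 · 2/5 = 1/15; with total 2/3.
By Bayes' rule, P(r = 2 | data) = (1/5) / (2/3) = 3/10.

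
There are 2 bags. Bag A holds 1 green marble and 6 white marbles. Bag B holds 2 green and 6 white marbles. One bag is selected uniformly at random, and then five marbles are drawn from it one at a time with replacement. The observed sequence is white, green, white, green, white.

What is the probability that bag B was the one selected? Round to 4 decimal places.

0.6723

For each hypothesis, P(data | H) works out to: P(data | bag A) = (6/7)(1/7)(6/7)(1/7)(6/7) = 0.012852; P(data | bag B) = (6/8)(2/8)(6/8)(2/8)(6/8) = 0.026367.
Multiplying each by its prior: 1/2 · 0.012852 = 0.0064259, 1/2 · 0.026367 = 0.013184; with total 0.019609.
By Bayes' rule, P(bag B | data) = (0.013184) / (0.019609) = 0.67231.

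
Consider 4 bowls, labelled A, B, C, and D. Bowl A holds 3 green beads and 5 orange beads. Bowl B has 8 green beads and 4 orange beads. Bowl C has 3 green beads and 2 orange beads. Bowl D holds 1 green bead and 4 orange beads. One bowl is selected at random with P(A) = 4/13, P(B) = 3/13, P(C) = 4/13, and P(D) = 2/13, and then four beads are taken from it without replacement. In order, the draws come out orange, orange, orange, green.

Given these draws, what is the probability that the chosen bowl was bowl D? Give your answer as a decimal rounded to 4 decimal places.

0.4561

The likelihood of the observed sequence under each hypothesis: P(data | bowl A) = (5/8)(4/7)(3/6)(3/5) = 0.10714; P(data | bowl B) = (4/12)(3/11)(2/10)(8/9) = 0.016162; P(data | bowl C) = (2/5)(1/4)(0/3) = 0; P(data | bowl D) = (4/5)(3/4)(2/3)(1/2) = 0.2.
The prior-weighted likelihoods are 4/13 · 0.10714 = 0.032967, 3/13 · 0.016162 = 0.0037296, 4/13 · 0 = 0, 2/13 · 0.2 = 0.030769; these sum to 0.067466.
Hence P(bowl D | data) = (0.030769) / (0.067466) = 0.45607.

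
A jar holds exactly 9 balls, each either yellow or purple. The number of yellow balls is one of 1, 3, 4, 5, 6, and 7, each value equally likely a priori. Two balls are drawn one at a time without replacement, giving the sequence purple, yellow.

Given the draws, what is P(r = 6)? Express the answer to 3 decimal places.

Compute the likelihood of the observed sequence for each case: P(data | r = 1) = (8/9)(1/8) = 1/9; P(data | r = 3) = (6/9)(3/8) = 1/4; P(data | r = 4) = (5/9)(4/8) = 5/18; P(data | r = 5) = (4/9)(5/8) = 5/18; P(data | r = 6) = (3/9)(6/8) = 1/4; P(data | r = 7) = (2/9)(7/8) = 7/36.
Multiplying each by its prior: 1/6 · 1/9 = 1/54, 1/6 · 1/4 = 1/24, 1/6 · 5/18 = 5/108, 1/6 · 5/18 = 5/108, 1/6 · 1/4 = 1/24, 1/6 · 7/36 = 7/216; summing to 49/216.
So P(r = 6 | data) = (1/24) / (49/216) = 9/49.

0.184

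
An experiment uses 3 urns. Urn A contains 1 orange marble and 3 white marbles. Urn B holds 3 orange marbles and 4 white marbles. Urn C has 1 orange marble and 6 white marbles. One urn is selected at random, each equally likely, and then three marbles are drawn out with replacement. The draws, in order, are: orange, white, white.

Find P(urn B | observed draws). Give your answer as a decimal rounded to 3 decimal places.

Compute the likelihood of the observed sequence for each case: P(data | urn A) = (1/4)(3/4)(3/4) = 0.14062; P(data | urn B) = (3/7)(4/7)(4/7) = 0.13994; P(data | urn C) = (1/7)(6/7)(6/7) = 0.10496.
Weighting by the prior gives 1/3 · 0.14062 = 0.046875, 1/3 · 0.13994 = 0.046647, 1/3 · 0.10496 = 0.034985; these sum to 0.12851.
Therefore the posterior P(urn B | data) = (0.046647) / (0.12851) = 0.36299.

0.363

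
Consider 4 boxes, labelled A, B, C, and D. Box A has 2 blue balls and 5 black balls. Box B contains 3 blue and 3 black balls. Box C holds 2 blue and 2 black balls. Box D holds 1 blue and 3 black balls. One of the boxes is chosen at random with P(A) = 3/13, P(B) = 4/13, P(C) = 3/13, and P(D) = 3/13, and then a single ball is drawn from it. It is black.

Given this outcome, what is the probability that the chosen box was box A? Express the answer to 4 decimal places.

0.2715

Under each hypothesis, the probability of this draw is: P(data | box A) = (5/7) = 5/7; P(data | box B) = (3/6) = 1/2; P(data | box C) = (2/4) = 1/2; P(data | box D) = (3/4) = 3/4.
Weighting by the prior gives 3/13 · 5/7 = 15/91, 4/13 · 1/2 = 2/13, 3/13 · 1/2 = 3/26, 3/13 · 3/4 = 9/52; summing to 17/28.
By Bayes' rule, P(box A | data) = (15/91) / (17/28) = 60/221.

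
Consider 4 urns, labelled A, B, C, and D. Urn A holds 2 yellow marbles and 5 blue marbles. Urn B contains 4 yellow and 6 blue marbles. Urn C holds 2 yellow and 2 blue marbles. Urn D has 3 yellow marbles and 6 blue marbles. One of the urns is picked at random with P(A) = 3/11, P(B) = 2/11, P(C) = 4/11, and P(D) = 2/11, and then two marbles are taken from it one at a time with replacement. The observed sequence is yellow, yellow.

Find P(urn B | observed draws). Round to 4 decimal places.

0.1791

Compute the likelihood of the observed sequence for each case: P(data | urn A) = (2/7)(2/7) = 0.081633; P(data | urn B) = (4/10)(4/10) = 0.16; P(data | urn C) = (2/4)(2/4) = 0.25; P(data | urn D) = (3/9)(3/9) = 0.11111.
Weighting by the prior gives 3/11 · 0.081633 = 0.022263, 2/11 · 0.16 = 0.029091, 4/11 · 0.25 = 0.090909, 2/11 · 0.11111 = 0.020202; with total 0.16247.
By Bayes' rule, P(urn B | data) = (0.029091) / (0.16247) = 0.17906.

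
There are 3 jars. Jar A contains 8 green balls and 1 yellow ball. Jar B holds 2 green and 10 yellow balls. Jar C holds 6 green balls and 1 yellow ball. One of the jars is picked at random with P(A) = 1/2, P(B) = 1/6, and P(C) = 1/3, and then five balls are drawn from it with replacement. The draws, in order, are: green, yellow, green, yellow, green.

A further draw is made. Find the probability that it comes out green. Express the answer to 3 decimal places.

The likelihood of the observed sequence under each hypothesis: P(data | jar A) = (8/9)(1/9)(8/9)(1/9)(8/9) = 0.0086708; P(data | jar B) = (2/12)(10/12)(2/12)(10/12)(2/12) = 0.003215; P(data | jar C) = (6/7)(1/7)(6/7)(1/7)(6/7) = 0.012852.
Multiplying each by its prior: 1/2 · 0.0086708 = 0.0043354, 1/6 · 0.003215 = 0.00053584, 1/3 · 0.012852 = 0.0042839; these sum to 0.0091551.
The posterior is then P(jar A | data) = 0.47355, P(jar B | data) = 0.058528, P(jar C | data) = 0.46793.
So P(green next | data) = Σ P(green next | H) P(H | data) = (8/9)(0.47355) + (1/6)(0.058528) + (6/7)(0.46793) = 0.83176.

0.832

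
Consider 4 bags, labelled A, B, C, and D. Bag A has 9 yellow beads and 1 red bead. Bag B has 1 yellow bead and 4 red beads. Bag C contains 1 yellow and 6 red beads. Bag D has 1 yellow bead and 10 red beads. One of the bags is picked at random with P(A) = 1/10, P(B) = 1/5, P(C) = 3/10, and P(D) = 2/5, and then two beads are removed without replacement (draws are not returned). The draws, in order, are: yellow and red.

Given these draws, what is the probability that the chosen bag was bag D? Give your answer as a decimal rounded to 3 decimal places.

0.281

The likelihood of the observed sequence under each hypothesis: P(data | bag A) = (9/10)(1/9) = 0.1; P(data | bag B) = (1/5)(4/4) = 0.2; P(data | bag C) = (1/7)(6/6) = 0.14286; P(data | bag D) = (1/11)(10/10) = 0.090909.
The prior-weighted likelihoods are 1/10 · 0.1 = 0.01, 1/5 · 0.2 = 0.04, 3/10 · 0.14286 = 0.042857, 2/5 · 0.090909 = 0.036364; summing to 0.12922.
Therefore the posterior P(bag D | data) = (0.036364) / (0.12922) = 0.28141.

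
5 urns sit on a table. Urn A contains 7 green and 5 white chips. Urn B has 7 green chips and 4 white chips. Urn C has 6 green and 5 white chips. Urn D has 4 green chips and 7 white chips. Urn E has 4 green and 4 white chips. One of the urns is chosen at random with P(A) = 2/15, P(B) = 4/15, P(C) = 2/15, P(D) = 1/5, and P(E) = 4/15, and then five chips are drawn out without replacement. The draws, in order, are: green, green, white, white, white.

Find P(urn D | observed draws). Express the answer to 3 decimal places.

0.274

Under each hypothesis, the probability of the observed sequence is: P(data | urn A) = (7/12)(6/11)(5/10)(4/9)(3/8) = 0.026515; P(data | urn B) = (7/11)(6/10)(4/9)(3/8)(2/7) = 0.018182; P(data | urn C) = (6/11)(5/10)(5/9)(4/8)(3/7) = 0.032468; P(data | urn D) = (4/11)(3/10)(7/9)(6/8)(5/7) = 0.045455; P(data | urn E) = (4/8)(3/7)(4/6)(3/5)(2/4) = 0.042857.
Weighting by the prior gives 2/15 · 0.026515 = 0.0035354, 4/15 · 0.018182 = 0.0048485, 2/15 · 0.032468 = 0.004329, 1/5 · 0.045455 = 0.0090909, 4/15 · 0.042857 = 0.011429; these sum to 0.033232.
So P(urn D | data) = (0.0090909) / (0.033232) = 0.27356.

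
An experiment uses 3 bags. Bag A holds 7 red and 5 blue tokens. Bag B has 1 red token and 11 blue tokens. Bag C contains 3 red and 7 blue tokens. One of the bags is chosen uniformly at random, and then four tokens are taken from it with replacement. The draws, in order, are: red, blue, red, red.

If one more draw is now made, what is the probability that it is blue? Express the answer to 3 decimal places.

For each hypothesis, P(data | H) works out to: P(data | bag A) = (7/12)(5/12)(7/12)(7/12) = 0.082706; P(data | bag B) = (1/12)(11/12)(1/12)(1/12) = 0.00053048; P(data | bag C) = (3/10)(7/10)(3/10)(3/10) = 0.0189.
Weighting by the prior gives 1/3 · 0.082706 = 0.027569, 1/3 · 0.00053048 = 0.00017683, 1/3 · 0.0189 = 0.0063; summing to 0.034046.
Normalising, the posterior is P(bag A | data) = 0.80976, P(bag B | data) = 0.0051938, P(bag C | data) = 0.18505.
So P(blue next | data) = Σ P(blue next | H) P(H | data) = (5/12)(0.80976) + (11/12)(0.0051938) + (7/10)(0.18505) = 0.47169.

0.472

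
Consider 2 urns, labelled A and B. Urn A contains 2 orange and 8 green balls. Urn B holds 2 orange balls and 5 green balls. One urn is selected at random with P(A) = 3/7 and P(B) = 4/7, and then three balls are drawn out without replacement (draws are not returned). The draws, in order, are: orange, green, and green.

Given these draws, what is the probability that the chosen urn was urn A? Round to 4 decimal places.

Under each hypothesis, the probability of the observed sequence is: P(data | urn A) = (2/10)(8/9)(7/8) = 7/45; P(data | urn B) = (2/7)(5/6)(4/5) = 4/21.
Multiplying each by its prior: 3/7 · 7/45 = 1/15, 4/7 · 4/21 = 16/147; these sum to 43/245.
Therefore the posterior P(urn A | data) = (1/15) / (43/245) = 49/129.

0.3798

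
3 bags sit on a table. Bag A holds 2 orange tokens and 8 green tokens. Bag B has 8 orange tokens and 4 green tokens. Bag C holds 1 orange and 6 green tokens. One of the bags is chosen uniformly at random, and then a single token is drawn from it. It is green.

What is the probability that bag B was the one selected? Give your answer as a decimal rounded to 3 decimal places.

For each hypothesis, P(data | H) works out to: P(data | bag A) = (8/10) = 4/5; P(data | bag B) = (4/12) = 1/3; P(data | bag C) = (6/7) = 6/7.
Multiplying each by its prior: 1/3 · 4/5 = 4/15, 1/3 · 1/3 = 1/9, 1/3 · 6/7 = 2/7; with total 209/315.
Therefore the posterior P(bag B | data) = (1/9) / (209/315) = 35/209.

0.167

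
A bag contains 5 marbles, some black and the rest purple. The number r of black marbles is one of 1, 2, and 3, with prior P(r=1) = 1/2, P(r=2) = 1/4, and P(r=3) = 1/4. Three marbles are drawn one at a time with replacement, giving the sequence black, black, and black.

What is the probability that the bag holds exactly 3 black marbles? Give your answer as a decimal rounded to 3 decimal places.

0.730

Under each hypothesis, the probability of the observed sequence is: P(data | r = 1) = (1/5)(1/5)(1/5) = 1/125; P(data | r = 2) = (2/5)(2/5)(2/5) = 8/125; P(data | r = 3) = (3/5)(3/5)(3/5) = 27/125.
Multiplying each by its prior: 1/2 · 1/125 = 1/250, 1/4 · 8/125 = 2/125, 1/4 · 27/125 = 27/500; summing to 37/500.
So P(r = 3 | data) = (27/500) / (37/500) = 27/37.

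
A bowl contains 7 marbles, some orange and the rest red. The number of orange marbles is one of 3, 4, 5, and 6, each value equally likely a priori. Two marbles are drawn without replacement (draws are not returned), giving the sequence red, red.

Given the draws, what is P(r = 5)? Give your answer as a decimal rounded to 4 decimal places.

0.1000

For each hypothesis, P(data | H) works out to: P(data | r = 3) = (4/7)(3/6) = 2/7; P(data | r = 4) = (3/7)(2/6) = 1/7; P(data | r = 5) = (2/7)(1/6) = 1/21; P(data | r = 6) = (1/7)(0/6) = 0.
The prior-weighted likelihoods are 1/4 · 2/7 = 1/14, 1/4 · 1/7 = 1/28, 1/4 · 1/21 = 1/84, 1/4 · 0 = 0; summing to 5/42.
Therefore the posterior P(r = 5 | data) = (1/84) / (5/42) = 1/10.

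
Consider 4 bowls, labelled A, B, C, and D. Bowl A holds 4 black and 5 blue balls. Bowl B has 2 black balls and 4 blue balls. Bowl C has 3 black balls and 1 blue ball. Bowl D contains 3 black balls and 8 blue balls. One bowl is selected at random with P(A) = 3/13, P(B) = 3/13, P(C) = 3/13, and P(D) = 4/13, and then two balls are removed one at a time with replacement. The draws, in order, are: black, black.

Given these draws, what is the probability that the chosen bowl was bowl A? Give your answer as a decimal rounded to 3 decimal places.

For each hypothesis, P(data | H) works out to: P(data | bowl A) = (4/9)(4/9) = 0.19753; P(data | bowl B) = (2/6)(2/6) = 0.11111; P(data | bowl C) = (3/4)(3/4) = 0.5625; P(data | bowl D) = (3/11)(3/11) = 0.07438.
Weighting by the prior gives 3/13 · 0.19753 = 0.045584, 3/13 · 0.11111 = 0.025641, 3/13 · 0.5625 = 0.12981, 4/13 · 0.07438 = 0.022886; with total 0.22392.
Therefore the posterior P(bowl A | data) = (0.045584) / (0.22392) = 0.20357.

0.204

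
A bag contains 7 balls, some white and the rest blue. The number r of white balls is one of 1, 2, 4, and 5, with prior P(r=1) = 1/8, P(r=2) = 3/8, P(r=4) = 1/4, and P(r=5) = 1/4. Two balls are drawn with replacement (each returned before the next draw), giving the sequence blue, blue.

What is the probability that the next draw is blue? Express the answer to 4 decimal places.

0.6893

The likelihood of the observed sequence under each hypothesis: P(data | r = 1) = (6/7)(6/7) = 36/49; P(data | r = 2) = (5/7)(5/7) = 25/49; P(data | r = 4) = (3/7)(3/7) = 9/49; P(data | r = 5) = (2/7)(2/7) = 4/49.
The prior-weighted likelihoods are 1/8 · 36/49 = 9/98, 3/8 · 25/49 = 75/392, 1/4 · 9/49 = 9/196, 1/4 · 4/49 = 1/49; summing to 137/392.
The posterior is then P(r = 1 | data) = 36/137, P(r = 2 | data) = 75/137, P(r = 4 | data) = 18/137, P(r = 5 | data) = 8/137.
So P(blue next | data) = Σ P(blue next | H) P(H | data) = (6/7)(36/137) + (5/7)(75/137) + (3/7)(18/137) + (2/7)(8/137) = 661/959.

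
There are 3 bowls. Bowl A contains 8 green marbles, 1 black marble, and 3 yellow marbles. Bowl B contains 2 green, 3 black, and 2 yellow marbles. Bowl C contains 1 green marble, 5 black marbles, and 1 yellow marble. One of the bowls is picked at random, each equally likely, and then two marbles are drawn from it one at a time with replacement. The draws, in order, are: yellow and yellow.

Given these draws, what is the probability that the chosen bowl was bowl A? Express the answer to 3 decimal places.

Under each hypothesis, the probability of the observed sequence is: P(data | bowl A) = (3/12)(3/12) = 1/16; P(data | bowl B) = (2/7)(2/7) = 4/49; P(data | bowl C) = (1/7)(1/7) = 1/49.
Weighting by the prior gives 1/3 · 1/16 = 1/48, 1/3 · 4/49 = 4/147, 1/3 · 1/49 = 1/147; with total 43/784.
Hence P(bowl A | data) = (1/48) / (43/784) = 49/129.

0.380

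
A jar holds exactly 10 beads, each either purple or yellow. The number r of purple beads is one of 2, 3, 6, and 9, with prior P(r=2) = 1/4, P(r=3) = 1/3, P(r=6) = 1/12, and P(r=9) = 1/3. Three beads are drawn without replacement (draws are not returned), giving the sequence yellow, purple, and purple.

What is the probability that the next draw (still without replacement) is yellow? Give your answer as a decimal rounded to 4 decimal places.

0.3901

For each hypothesis, P(data | H) works out to: P(data | r = 2) = (8/10)(2/9)(1/8) = 1/45; P(data | r = 3) = (7/10)(3/9)(2/8) = 7/120; P(data | r = 6) = (4/10)(6/9)(5/8) = 1/6; P(data | r = 9) = (1/10)(9/9)(8/8) = 1/10.
Multiplying each by its prior: 1/4 · 1/45 = 1/180, 1/3 · 7/120 = 7/360, 1/12 · 1/6 = 1/72, 1/3 · 1/10 = 1/30; these sum to 13/180.
Normalising, the posterior is P(r = 2 | data) = 1/13, P(r = 3 | data) = 7/26, P(r = 6 | data) = 5/26, P(r = 9 | data) = 6/13.
Averaging over the posterior, P(yellow next | data) = (1)(1/13) + (6/7)(7/26) + (3/7)(5/26) + (0)(6/13) = 71/182.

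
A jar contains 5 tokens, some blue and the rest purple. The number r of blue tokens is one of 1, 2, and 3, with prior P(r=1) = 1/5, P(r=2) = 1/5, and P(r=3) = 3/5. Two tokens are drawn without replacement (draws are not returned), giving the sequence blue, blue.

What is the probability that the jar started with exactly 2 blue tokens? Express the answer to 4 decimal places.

0.1000

For each hypothesis, P(data | H) works out to: P(data | r = 1) = (1/5)(0/4) = 0; P(data | r = 2) = (2/5)(1/4) = 1/10; P(data | r = 3) = (3/5)(2/4) = 3/10.
The prior-weighted likelihoods are 1/5 · 0 = 0, 1/5 · 1/10 = 1/50, 3/5 · 3/10 = 9/50; with total 1/5.
So P(r = 2 | data) = (1/50) / (1/5) = 1/10.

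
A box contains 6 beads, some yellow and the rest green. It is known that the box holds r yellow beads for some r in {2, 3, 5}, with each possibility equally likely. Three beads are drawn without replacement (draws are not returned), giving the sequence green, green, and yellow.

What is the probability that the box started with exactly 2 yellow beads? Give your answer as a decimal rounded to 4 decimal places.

0.5714

For each hypothesis, P(data | H) works out to: P(data | r = 2) = (4/6)(3/5)(2/4) = 1/5; P(data | r = 3) = (3/6)(2/5)(3/4) = 3/20; P(data | r = 5) = (1/6)(0/5) = 0.
The prior-weighted likelihoods are 1/3 · 1/5 = 1/15, 1/3 · 3/20 = 1/20, 1/3 · 0 = 0; with total 7/60.
Hence P(r = 2 | data) = (1/15) / (7/60) = 4/7.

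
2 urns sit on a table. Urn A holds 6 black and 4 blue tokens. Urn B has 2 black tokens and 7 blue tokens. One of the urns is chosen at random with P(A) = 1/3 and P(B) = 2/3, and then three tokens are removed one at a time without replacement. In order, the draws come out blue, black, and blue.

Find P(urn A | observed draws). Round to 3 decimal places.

For each hypothesis, P(data | H) works out to: P(data | urn A) = (4/10)(6/9)(3/8) = 1/10; P(data | urn B) = (7/9)(2/8)(6/7) = 1/6.
Multiplying each by its prior: 1/3 · 1/10 = 1/30, 2/3 · 1/6 = 1/9; with total 13/90.
So P(urn A | data) = (1/30) / (13/90) = 3/13.

0.231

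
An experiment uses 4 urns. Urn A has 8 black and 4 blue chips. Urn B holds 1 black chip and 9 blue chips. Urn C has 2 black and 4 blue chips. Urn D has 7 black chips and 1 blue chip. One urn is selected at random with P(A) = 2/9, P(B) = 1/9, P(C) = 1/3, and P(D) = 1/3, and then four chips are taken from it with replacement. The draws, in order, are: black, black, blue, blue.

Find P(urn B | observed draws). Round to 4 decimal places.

Compute the likelihood of the observed sequence for each case: P(data | urn A) = (8/12)(8/12)(4/12)(4/12) = 0.049383; P(data | urn B) = (1/10)(1/10)(9/10)(9/10) = 0.0081; P(data | urn C) = (2/6)(2/6)(4/6)(4/6) = 0.049383; P(data | urn D) = (7/8)(7/8)(1/8)(1/8) = 0.011963.
Weighting by the prior gives 2/9 · 0.049383 = 0.010974, 1/9 · 0.0081 = 0.0009, 1/3 · 0.049383 = 0.016461, 1/3 · 0.011963 = 0.0039876; with total 0.032322.
So P(urn B | data) = (0.0009) / (0.032322) = 0.027844.

0.0278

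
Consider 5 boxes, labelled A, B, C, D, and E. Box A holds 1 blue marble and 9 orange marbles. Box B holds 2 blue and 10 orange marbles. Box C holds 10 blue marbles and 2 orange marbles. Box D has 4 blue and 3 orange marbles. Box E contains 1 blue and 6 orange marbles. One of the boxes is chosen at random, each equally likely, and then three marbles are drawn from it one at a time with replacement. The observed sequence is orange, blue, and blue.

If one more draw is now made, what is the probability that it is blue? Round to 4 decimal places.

Under each hypothesis, the probability of the observed sequence is: P(data | box A) = (9/10)(1/10)(1/10) = 0.009; P(data | box B) = (10/12)(2/12)(2/12) = 0.023148; P(data | box C) = (2/12)(10/12)(10/12) = 0.11574; P(data | box D) = (3/7)(4/7)(4/7) = 0.13994; P(data | box E) = (6/7)(1/7)(1/7) = 0.017493.
Weighting by the prior gives 1/5 · 0.009 = 0.0018, 1/5 · 0.023148 = 0.0046296, 1/5 · 0.11574 = 0.023148, 1/5 · 0.13994 = 0.027988, 1/5 · 0.017493 = 0.0034985; with total 0.061065.
Dividing through by the total gives posterior P(box A | data) = 0.029477, P(box B | data) = 0.075815, P(box C | data) = 0.37908, P(box D | data) = 0.45834, P(box E | data) = 0.057292.
The predictive probability is P(blue next | data) = (1/10)(0.029477) + (1/6)(0.075815) + (5/6)(0.37908) + (4/7)(0.45834) + (1/7)(0.057292) = 0.60157.

0.6016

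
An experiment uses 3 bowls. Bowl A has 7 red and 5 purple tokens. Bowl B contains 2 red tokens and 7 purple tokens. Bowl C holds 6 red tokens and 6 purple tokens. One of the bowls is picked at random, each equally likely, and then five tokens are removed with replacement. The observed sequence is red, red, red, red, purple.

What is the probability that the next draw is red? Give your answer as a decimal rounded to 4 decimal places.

0.5429

The likelihood of the observed sequence under each hypothesis: P(data | bowl A) = (7/12)(7/12)(7/12)(7/12)(5/12) = 0.048245; P(data | bowl B) = (2/9)(2/9)(2/9)(2/9)(7/9) = 0.0018967; P(data | bowl C) = (6/12)(6/12)(6/12)(6/12)(6/12) = 0.03125.
The prior-weighted likelihoods are 1/3 · 0.048245 = 0.016082, 1/3 · 0.0018967 = 0.00063224, 1/3 · 0.03125 = 0.010417; with total 0.027131.
Normalising, the posterior is P(bowl A | data) = 0.59275, P(bowl B | data) = 0.023304, P(bowl C | data) = 0.38394.
Averaging over the posterior, P(red next | data) = (7/12)(0.59275) + (2/9)(0.023304) + (1/2)(0.38394) = 0.54292.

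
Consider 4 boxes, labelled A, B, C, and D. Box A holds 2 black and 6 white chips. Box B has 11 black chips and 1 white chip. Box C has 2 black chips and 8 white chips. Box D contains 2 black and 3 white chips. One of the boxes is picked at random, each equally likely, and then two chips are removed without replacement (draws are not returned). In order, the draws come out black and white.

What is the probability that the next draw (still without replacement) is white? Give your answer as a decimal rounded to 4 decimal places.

0.6888

Under each hypothesis, the probability of the observed sequence is: P(data | box A) = (2/8)(6/7) = 0.21429; P(data | box B) = (11/12)(1/11) = 0.083333; P(data | box C) = (2/10)(8/9) = 0.17778; P(data | box D) = (2/5)(3/4) = 0.3.
The prior-weighted likelihoods are 1/4 · 0.21429 = 0.053571, 1/4 · 0.083333 = 0.020833, 1/4 · 0.17778 = 0.044444, 1/4 · 0.3 = 0.075; these sum to 0.19385.
Dividing through by the total gives posterior P(box A | data) = 0.27636, P(box B | data) = 0.10747, P(box C | data) = 0.22927, P(box D | data) = 0.3869.
Averaging over the posterior, P(white next | data) = (5/6)(0.27636) + (0)(0.10747) + (7/8)(0.22927) + (2/3)(0.3869) = 0.68884.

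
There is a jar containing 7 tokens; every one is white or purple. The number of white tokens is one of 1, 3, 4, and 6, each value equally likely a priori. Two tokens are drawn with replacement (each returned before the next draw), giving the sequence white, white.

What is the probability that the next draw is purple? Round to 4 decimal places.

0.2903

For each hypothesis, P(data | H) works out to: P(data | r = 1) = (1/7)(1/7) = 1/49; P(data | r = 3) = (3/7)(3/7) = 9/49; P(data | r = 4) = (4/7)(4/7) = 16/49; P(data | r = 6) = (6/7)(6/7) = 36/49.
The prior-weighted likelihoods are 1/4 · 1/49 = 1/196, 1/4 · 9/49 = 9/196, 1/4 · 16/49 = 4/49, 1/4 · 36/49 = 9/49; these sum to 31/98.
Dividing through by the total gives posterior P(r = 1 | data) = 1/62, P(r = 3 | data) = 9/62, P(r = 4 | data) = 8/31, P(r = 6 | data) = 18/31.
So P(purple next | data) = Σ P(purple next | H) P(H | data) = (6/7)(1/62) + (4/7)(9/62) + (3/7)(8/31) + (1/7)(18/31) = 9/31.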